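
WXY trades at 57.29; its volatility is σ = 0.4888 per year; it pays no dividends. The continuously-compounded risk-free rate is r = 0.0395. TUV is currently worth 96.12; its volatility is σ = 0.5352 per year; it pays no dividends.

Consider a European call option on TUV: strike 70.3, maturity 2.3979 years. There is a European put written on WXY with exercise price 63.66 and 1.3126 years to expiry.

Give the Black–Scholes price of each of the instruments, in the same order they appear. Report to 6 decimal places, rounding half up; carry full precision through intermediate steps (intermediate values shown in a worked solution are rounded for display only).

[TUV call K=70.3]
σ√T = 0.5352·√2.3979 = 0.828765
d₁ = (ln(S/K) + (r+σ²/2)T) / (σ√T) = (ln(96.12/70.3) + (0.0395+0.5352²/2)·2.3979) / 0.828765 = (0.312826 + 0.438143) / 0.828765 = 0.906129
d₂ = d₁ − σ√T = 0.906129 − 0.828765 = 0.077364
e^{−rT} = 0.909630
N(d₁) = 0.817566,  N(d₂) = 0.530833
price = S·N(d₁) − K·e^{−rT}·N(d₂) = 78.584475 − 33.945182 = 44.639293
[WXY put K=63.66]
σ√T = 0.4888·√1.3126 = 0.560012
d₁ = (ln(S/K) + (r+σ²/2)T) / (σ√T) = (ln(57.29/63.66) + (0.0395+0.4888²/2)·1.3126) / 0.560012 = (-0.105430 + 0.208654) / 0.560012 = 0.184325
d₂ = d₁ − σ√T = 0.184325 − 0.560012 = -0.375687
e^{−rT} = 0.949473
N(−d₁) = 0.426879,  N(−d₂) = 0.646425
price = K·e^{−rT}·N(−d₂) − S·N(−d₁) = 39.072195 − 24.455916 = 14.616278

price(TUV call K=70.3) = 44.639293
price(WXY put K=63.66) = 14.616278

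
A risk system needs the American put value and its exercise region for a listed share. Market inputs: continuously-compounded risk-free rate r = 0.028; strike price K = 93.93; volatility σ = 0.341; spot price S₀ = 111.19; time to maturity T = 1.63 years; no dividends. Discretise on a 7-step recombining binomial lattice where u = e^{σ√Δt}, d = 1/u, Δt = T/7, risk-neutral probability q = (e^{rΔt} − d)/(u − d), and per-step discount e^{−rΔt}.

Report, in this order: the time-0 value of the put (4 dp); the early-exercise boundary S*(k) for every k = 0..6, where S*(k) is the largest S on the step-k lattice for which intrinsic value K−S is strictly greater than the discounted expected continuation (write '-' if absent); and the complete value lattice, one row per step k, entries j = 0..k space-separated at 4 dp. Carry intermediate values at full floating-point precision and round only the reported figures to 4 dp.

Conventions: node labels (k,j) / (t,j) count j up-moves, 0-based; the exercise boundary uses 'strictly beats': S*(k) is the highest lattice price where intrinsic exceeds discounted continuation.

Δt=0.23286, u=1.17886, d=0.84827, q=0.47874, disc=e^(-rΔt)=0.99350
k=7 terminal: V=max(K-S,0) → 58.7883 45.0930 26.0603 0.0000 0.0000 0.0000 0.0000 0.0000
k=6: j=0 S=41.4272 intr=52.5028 cont=51.8924 V=52.5028[EX]; j=1 S=57.5721 intr=36.3579 cont=35.7474 V=36.3579[EX]; j=2 S=80.0090 intr=13.9210 cont=13.4959 V=13.9210[EX]; j=3 S=111.1900 intr=0.0000 cont=0.0000 V=0.0000[hold]; j=4 S=154.5228 intr=0.0000 cont=0.0000 V=0.0000[hold]; j=5 S=214.7431 intr=0.0000 cont=0.0000 V=0.0000[hold]; j=6 S=298.4324 intr=0.0000 cont=0.0000 V=0.0000[hold]  S*(6)=80.0090
k=5: j=0 S=48.8370 intr=45.0930 cont=44.4826 V=45.0930[EX]; j=1 S=67.8697 intr=26.0603 cont=25.4499 V=26.0603[EX]; j=2 S=94.3197 intr=0.0000 cont=7.2093 V=7.2093[hold]; j=3 S=131.0778 intr=0.0000 cont=0.0000 V=0.0000[hold]; j=4 S=182.1612 intr=0.0000 cont=0.0000 V=0.0000[hold]; j=5 S=253.1527 intr=0.0000 cont=0.0000 V=0.0000[hold]  S*(5)=67.8697
k=4: j=0 S=57.5721 intr=36.3579 cont=35.7474 V=36.3579[EX]; j=1 S=80.0090 intr=13.9210 cont=16.9248 V=16.9248[hold]; j=2 S=111.1900 intr=0.0000 cont=3.7335 V=3.7335[hold]; j=3 S=154.5228 intr=0.0000 cont=0.0000 V=0.0000[hold]; j=4 S=214.7431 intr=0.0000 cont=0.0000 V=0.0000[hold]  S*(4)=57.5721
k=3: j=0 S=67.8697 intr=26.0603 cont=26.8786 V=26.8786[hold]; j=1 S=94.3197 intr=0.0000 cont=10.5406 V=10.5406[hold]; j=2 S=131.0778 intr=0.0000 cont=1.9335 V=1.9335[hold]; j=3 S=182.1612 intr=0.0000 cont=0.0000 V=0.0000[hold]  S*(3)=-
k=2: j=0 S=80.0090 intr=13.9210 cont=18.9331 V=18.9331[hold]; j=1 S=111.1900 intr=0.0000 cont=6.3783 V=6.3783[hold]; j=2 S=154.5228 intr=0.0000 cont=1.0013 V=1.0013[hold]  S*(2)=-
k=1: j=0 S=94.3197 intr=0.0000 cont=12.8386 V=12.8386[hold]; j=1 S=131.0778 intr=0.0000 cont=3.7794 V=3.7794[hold]  S*(1)=-
k=0: j=0 S=111.1900 intr=0.0000 cont=8.4463 V=8.4463[hold]  S*(0)=-

price = 8.4463
boundary = - - - - 57.5721 67.8697 80.0090
tree:
8.4463
12.8386 3.7794
18.9331 6.3783 1.0013
26.8786 10.5406 1.9335 0.0000
36.3579 16.9248 3.7335 0.0000 0.0000
45.0930 26.0603 7.2093 0.0000 0.0000 0.0000
52.5028 36.3579 13.9210 0.0000 0.0000 0.0000 0.0000
58.7883 45.0930 26.0603 0.0000 0.0000 0.0000 0.0000 0.0000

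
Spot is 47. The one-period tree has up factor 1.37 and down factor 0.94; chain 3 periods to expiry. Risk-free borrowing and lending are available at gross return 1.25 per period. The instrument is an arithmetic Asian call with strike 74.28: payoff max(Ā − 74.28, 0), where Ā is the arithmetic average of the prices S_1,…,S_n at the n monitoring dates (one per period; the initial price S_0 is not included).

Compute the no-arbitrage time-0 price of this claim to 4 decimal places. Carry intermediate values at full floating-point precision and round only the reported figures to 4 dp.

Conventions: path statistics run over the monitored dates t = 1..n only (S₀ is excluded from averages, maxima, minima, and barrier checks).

No-arbitrage gives p* = (R−d)/(u−d) = 0.7209: enumerate every path, weight its payoff by its p*-probability, and discount by R^3.
Enumerate all 2^3 = 8 price paths (U = up ×1.37, D = down ×0.94); each path with k up-moves has probability p*^k·(1−p*)^(3−k).
DDD: Ā=41.5822, payoff=0.0000, prob=0.021734
UDD: Ā=60.6039, payoff=0.0000, prob=0.056146
DUD: Ā=53.8672, payoff=0.0000, prob=0.056146
UUD: Ā=78.5086, payoff=4.2286, prob=0.145044
DDU: Ā=47.5347, payoff=0.0000, prob=0.056146
UDU: Ā=69.2793, payoff=0.0000, prob=0.145044
DUU: Ā=62.5427, payoff=0.0000, prob=0.145044
UUU: Ā=91.1526, payoff=16.8726, prob=0.374697
Price = Σ prob·payoff / R^3 = 6.935446 / 1.953125 = 3.5509

price = 3.5509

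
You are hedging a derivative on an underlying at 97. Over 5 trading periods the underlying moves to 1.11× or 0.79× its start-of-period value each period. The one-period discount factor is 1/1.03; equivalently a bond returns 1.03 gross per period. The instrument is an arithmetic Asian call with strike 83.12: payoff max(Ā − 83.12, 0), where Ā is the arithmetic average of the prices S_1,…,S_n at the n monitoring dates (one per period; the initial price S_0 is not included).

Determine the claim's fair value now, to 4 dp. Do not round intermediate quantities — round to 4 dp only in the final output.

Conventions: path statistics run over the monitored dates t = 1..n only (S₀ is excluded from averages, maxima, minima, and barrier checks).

With p* = (R−d)/(u−d) = 0.7500, sum probability × payoff across the paths and divide by R^5.
Enumerate all 2^5 = 32 price paths (U = up ×1.11, D = down ×0.79); each path with k up-moves has probability p*^k·(1−p*)^(5−k).
DDDDD: Ā=50.5243, payoff=0.0000, prob=0.000977
UDDDD: Ā=70.9898, payoff=0.0000, prob=0.002930
DUDDD: Ā=64.7818, payoff=0.0000, prob=0.002930
UUDDD: Ā=91.0226, payoff=7.9026, prob=0.008789
DDUDD: Ā=59.8775, payoff=0.0000, prob=0.002930
UDUDD: Ā=84.1317, payoff=1.0117, prob=0.008789
DUUDD: Ā=77.9237, payoff=0.0000, prob=0.008789
UUUDD: Ā=109.4877, payoff=26.3677, prob=0.026367
DDDUD: Ā=56.0031, payoff=0.0000, prob=0.002930
UDDUD: Ā=78.6879, payoff=0.0000, prob=0.008789
DUDUD: Ā=72.4799, payoff=0.0000, prob=0.008789
UUDUD: Ā=101.8389, payoff=18.7189, prob=0.026367
DDUUD: Ā=67.5756, payoff=0.0000, prob=0.008789
UDUUD: Ā=94.9480, payoff=11.8280, prob=0.026367
DUUUD: Ā=88.7400, payoff=5.6200, prob=0.026367
UUUUD: Ā=124.6853, payoff=41.5653, prob=0.079102
DDDDU: Ā=52.9423, payoff=0.0000, prob=0.002930
UDDDU: Ā=74.3873, payoff=0.0000, prob=0.008789
DUDDU: Ā=68.1793, payoff=0.0000, prob=0.008789
UUDDU: Ā=95.7963, payoff=12.6763, prob=0.026367
DDUDU: Ā=63.2750, payoff=0.0000, prob=0.008789
UDUDU: Ā=88.9054, payoff=5.7854, prob=0.026367
DUUDU: Ā=82.6974, payoff=0.0000, prob=0.026367
UUUDU: Ā=116.1950, payoff=33.0750, prob=0.079102
DDDUU: Ā=59.4006, payoff=0.0000, prob=0.008789
UDDUU: Ā=83.4616, payoff=0.3416, prob=0.026367
DUDUU: Ā=77.2536, payoff=0.0000, prob=0.026367
UUDUU: Ā=108.5462, payoff=25.4262, prob=0.079102
DDUUU: Ā=72.3493, payoff=0.0000, prob=0.026367
UDUUU: Ā=101.6553, payoff=18.5353, prob=0.079102
DUUUU: Ā=95.4473, payoff=12.3273, prob=0.079102
UUUUU: Ā=134.1095, payoff=50.9895, prob=0.237305
Price = Σ prob·payoff / R^5 = 24.679732 / 1.159274 = 21.2890

price = 21.2890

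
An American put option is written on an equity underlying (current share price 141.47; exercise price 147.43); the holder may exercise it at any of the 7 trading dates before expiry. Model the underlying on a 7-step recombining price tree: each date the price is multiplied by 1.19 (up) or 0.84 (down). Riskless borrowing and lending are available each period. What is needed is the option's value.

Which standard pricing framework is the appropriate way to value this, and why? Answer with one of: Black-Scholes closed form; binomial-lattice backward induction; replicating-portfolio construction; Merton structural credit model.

Key observation: the defining feature is the embedded early-exercise option across 7 discrete dates on the spot-141.47 tree; pricing the strike-147.43 put means working backward with an exercise test at every node.

framework: binomial-lattice backward induction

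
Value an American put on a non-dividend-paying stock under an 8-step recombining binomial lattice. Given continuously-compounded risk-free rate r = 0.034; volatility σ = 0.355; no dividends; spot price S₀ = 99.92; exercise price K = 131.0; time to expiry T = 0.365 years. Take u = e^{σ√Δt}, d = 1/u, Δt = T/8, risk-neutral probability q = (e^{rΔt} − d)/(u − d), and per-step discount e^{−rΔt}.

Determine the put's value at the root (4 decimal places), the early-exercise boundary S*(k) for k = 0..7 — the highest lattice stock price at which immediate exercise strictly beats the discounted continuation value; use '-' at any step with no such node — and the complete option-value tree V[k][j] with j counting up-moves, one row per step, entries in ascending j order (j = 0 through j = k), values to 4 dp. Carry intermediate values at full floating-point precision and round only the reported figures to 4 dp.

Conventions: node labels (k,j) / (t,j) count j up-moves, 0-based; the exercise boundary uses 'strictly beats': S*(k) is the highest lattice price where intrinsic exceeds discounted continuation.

price = 31.5397
boundary = - 92.6234 85.8596 92.6234 99.9200 92.6234 99.9200 107.7914
tree:
31.5397
38.3766 24.5597
45.1404 31.2384 17.7215
51.4102 38.3766 23.9455 11.3326
57.2222 45.1404 31.0800 16.6334 5.8794
62.6098 51.4102 38.3766 23.3676 9.7127 1.9286
67.6039 57.2222 45.1404 31.0800 15.4552 3.7969 0.0000
72.2334 62.6098 51.4102 38.3766 23.2086 7.4753 0.0000 0.0000
76.5248 67.6039 57.2222 45.1404 31.0800 14.7171 0.0000 0.0000 0.0000

Δt=0.04562  u=1.07878  d=0.92698  q=0.49128  discount=0.99845
step 8 (expiry): payoffs max(K−S,0) = 76.5248 67.6039 57.2222 45.1404 31.0800 14.7171 0.0000 0.0000 0.0000
step 7: (k=7,j=0): S=58.7666, K−S=72.2334, hold=72.0303 ⇒ V=72.2334 exercise | (k=7,j=1): S=68.3902, K−S=62.6098, hold=62.4067 ⇒ V=62.6098 exercise | (k=7,j=2): S=79.5898, K−S=51.4102, hold=51.2072 ⇒ V=51.4102 exercise | (k=7,j=3): S=92.6234, K−S=38.3766, hold=38.1735 ⇒ V=38.3766 exercise | (k=7,j=4): S=107.7914, K−S=23.2086, hold=23.0055 ⇒ V=23.2086 exercise | (k=7,j=5): S=125.4433, K−S=5.5567, hold=7.4753 ⇒ V=7.4753 continue | (k=7,j=6): S=145.9859, K−S=0.0000, hold=0.0000 ⇒ V=0.0000 continue | (k=7,j=7): S=169.8925, K−S=0.0000, hold=0.0000 ⇒ V=0.0000 continue  boundary S*=107.7914
step 6: (k=6,j=0): S=63.3961, K−S=67.6039, hold=67.4009 ⇒ V=67.6039 exercise | (k=6,j=1): S=73.7778, K−S=57.2222, hold=57.0192 ⇒ V=57.2222 exercise | (k=6,j=2): S=85.8596, K−S=45.1404, hold=44.9373 ⇒ V=45.1404 exercise | (k=6,j=3): S=99.9200, K−S=31.0800, hold=30.8769 ⇒ V=31.0800 exercise | (k=6,j=4): S=116.2829, K−S=14.7171, hold=15.4552 ⇒ V=15.4552 continue | (k=6,j=5): S=135.3254, K−S=0.0000, hold=3.7969 ⇒ V=3.7969 continue | (k=6,j=6): S=157.4862, K−S=0.0000, hold=0.0000 ⇒ V=0.0000 continue  boundary S*=99.9200
step 5: (k=5,j=0): S=68.3902, K−S=62.6098, hold=62.4067 ⇒ V=62.6098 exercise | (k=5,j=1): S=79.5898, K−S=51.4102, hold=51.2072 ⇒ V=51.4102 exercise | (k=5,j=2): S=92.6234, K−S=38.3766, hold=38.1735 ⇒ V=38.3766 exercise | (k=5,j=3): S=107.7914, K−S=23.2086, hold=23.3676 ⇒ V=23.3676 continue | (k=5,j=4): S=125.4433, K−S=5.5567, hold=9.7127 ⇒ V=9.7127 continue | (k=5,j=5): S=145.9859, K−S=0.0000, hold=1.9286 ⇒ V=1.9286 continue  boundary S*=92.6234
step 4: (k=4,j=0): S=73.7778, K−S=57.2222, hold=57.0192 ⇒ V=57.2222 exercise | (k=4,j=1): S=85.8596, K−S=45.1404, hold=44.9373 ⇒ V=45.1404 exercise | (k=4,j=2): S=99.9200, K−S=31.0800, hold=30.9549 ⇒ V=31.0800 exercise | (k=4,j=3): S=116.2829, K−S=14.7171, hold=16.6334 ⇒ V=16.6334 continue | (k=4,j=4): S=135.3254, K−S=0.0000, hold=5.8794 ⇒ V=5.8794 continue  boundary S*=99.9200
step 3: (k=3,j=0): S=79.5898, K−S=51.4102, hold=51.2072 ⇒ V=51.4102 exercise | (k=3,j=1): S=92.6234, K−S=38.3766, hold=38.1735 ⇒ V=38.3766 exercise | (k=3,j=2): S=107.7914, K−S=23.2086, hold=23.9455 ⇒ V=23.9455 continue | (k=3,j=3): S=125.4433, K−S=5.5567, hold=11.3326 ⇒ V=11.3326 continue  boundary S*=92.6234
step 2: (k=2,j=0): S=85.8596, K−S=45.1404, hold=44.9373 ⇒ V=45.1404 exercise | (k=2,j=1): S=99.9200, K−S=31.0800, hold=31.2384 ⇒ V=31.2384 continue | (k=2,j=2): S=116.2829, K−S=14.7171, hold=17.7215 ⇒ V=17.7215 continue  boundary S*=85.8596
step 1: (k=1,j=0): S=92.6234, K−S=38.3766, hold=38.2512 ⇒ V=38.3766 exercise | (k=1,j=1): S=107.7914, K−S=23.2086, hold=24.5597 ⇒ V=24.5597 continue  boundary S*=92.6234
step 0: (k=0,j=0): S=99.9200, K−S=31.0800, hold=31.5397 ⇒ V=31.5397 continue  boundary S*=-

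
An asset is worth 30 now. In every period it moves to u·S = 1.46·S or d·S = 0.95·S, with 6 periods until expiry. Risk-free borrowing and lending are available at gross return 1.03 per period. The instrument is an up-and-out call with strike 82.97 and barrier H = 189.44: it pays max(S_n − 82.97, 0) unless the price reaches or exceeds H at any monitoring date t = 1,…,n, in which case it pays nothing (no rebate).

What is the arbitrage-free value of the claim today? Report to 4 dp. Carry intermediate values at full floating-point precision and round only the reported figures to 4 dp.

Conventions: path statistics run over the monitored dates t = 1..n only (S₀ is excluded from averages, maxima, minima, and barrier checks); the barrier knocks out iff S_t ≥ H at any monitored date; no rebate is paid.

price = 0.2521

With p* = (R−d)/(u−d) = 0.1569, sum probability × payoff across the paths and divide by R^6.
Enumerate all 2^6 = 64 price paths (U = up ×1.46, D = down ×0.95); each path with k up-moves has probability p*^k·(1−p*)^(6−k).
DDDDDD: M=28.5000, payoff=0.0000, prob=0.359244
UDDDDD: M=43.8000, payoff=0.0000, prob=0.066836
DUDDDD: M=41.6100, payoff=0.0000, prob=0.066836
UUDDDD: M=63.9480, payoff=0.0000, prob=0.012435
DDUDDD: M=39.5295, payoff=0.0000, prob=0.066836
UDUDDD: M=60.7506, payoff=0.0000, prob=0.012435
DUUDDD: M=60.7506, payoff=0.0000, prob=0.012435
UUUDDD: M=93.3641, payoff=0.0000, prob=0.002313
DDDUDD: M=37.5530, payoff=0.0000, prob=0.066836
UDDUDD: M=57.7131, payoff=0.0000, prob=0.012435
DUDUDD: M=57.7131, payoff=0.0000, prob=0.012435
UUDUDD: M=88.6959, payoff=0.0000, prob=0.002313
DDUUDD: M=57.7131, payoff=0.0000, prob=0.012435
UDUUDD: M=88.6959, payoff=0.0000, prob=0.002313
DUUUDD: M=88.6959, payoff=0.0000, prob=0.002313
UUUUDD: M=136.3116, payoff=40.0512, prob=0.000430
DDDDUD: M=35.6754, payoff=0.0000, prob=0.066836
UDDDUD: M=54.8274, payoff=0.0000, prob=0.012435
DUDDUD: M=54.8274, payoff=0.0000, prob=0.012435
UUDDUD: M=84.2611, payoff=0.0000, prob=0.002313
DDUDUD: M=54.8274, payoff=0.0000, prob=0.012435
UDUDUD: M=84.2611, payoff=0.0000, prob=0.002313
DUUDUD: M=84.2611, payoff=0.0000, prob=0.002313
UUUDUD: M=129.4960, payoff=40.0512, prob=0.000430
DDDUUD: M=54.8274, payoff=0.0000, prob=0.012435
UDDUUD: M=84.2611, payoff=0.0000, prob=0.002313
DUDUUD: M=84.2611, payoff=0.0000, prob=0.002313
UUDUUD: M=129.4960, payoff=40.0512, prob=0.000430
DDUUUD: M=84.2611, payoff=0.0000, prob=0.002313
UDUUUD: M=129.4960, payoff=40.0512, prob=0.000430
DUUUUD: M=129.4960, payoff=40.0512, prob=0.000430
UUUUUD: M=199.0149, payoff=0.0000, prob=0.000080
DDDDDU: M=33.8916, payoff=0.0000, prob=0.066836
UDDDDU: M=52.0860, payoff=0.0000, prob=0.012435
DUDDDU: M=52.0860, payoff=0.0000, prob=0.012435
UUDDDU: M=80.0480, payoff=0.0000, prob=0.002313
DDUDDU: M=52.0860, payoff=0.0000, prob=0.012435
UDUDDU: M=80.0480, payoff=0.0000, prob=0.002313
DUUDDU: M=80.0480, payoff=0.0000, prob=0.002313
UUUDDU: M=123.0212, payoff=40.0512, prob=0.000430
DDDUDU: M=52.0860, payoff=0.0000, prob=0.012435
UDDUDU: M=80.0480, payoff=0.0000, prob=0.002313
DUDUDU: M=80.0480, payoff=0.0000, prob=0.002313
UUDUDU: M=123.0212, payoff=40.0512, prob=0.000430
DDUUDU: M=80.0480, payoff=0.0000, prob=0.002313
UDUUDU: M=123.0212, payoff=40.0512, prob=0.000430
DUUUDU: M=123.0212, payoff=40.0512, prob=0.000430
UUUUDU: M=189.0641, payoff=106.0941, prob=0.000080
DDDDUU: M=52.0860, payoff=0.0000, prob=0.012435
UDDDUU: M=80.0480, payoff=0.0000, prob=0.002313
DUDDUU: M=80.0480, payoff=0.0000, prob=0.002313
UUDDUU: M=123.0212, payoff=40.0512, prob=0.000430
DDUDUU: M=80.0480, payoff=0.0000, prob=0.002313
UDUDUU: M=123.0212, payoff=40.0512, prob=0.000430
DUUDUU: M=123.0212, payoff=40.0512, prob=0.000430
UUUDUU: M=189.0641, payoff=106.0941, prob=0.000080
DDDUUU: M=80.0480, payoff=0.0000, prob=0.002313
UDDUUU: M=123.0212, payoff=40.0512, prob=0.000430
DUDUUU: M=123.0212, payoff=40.0512, prob=0.000430
UUDUUU: M=189.0641, payoff=106.0941, prob=0.000080
DDUUUU: M=123.0212, payoff=40.0512, prob=0.000430
UDUUUU: M=189.0641, payoff=106.0941, prob=0.000080
DUUUUU: M=189.0641, payoff=106.0941, prob=0.000080
UUUUUU: M=290.5617, payoff=0.0000, prob=0.000015
Price = Σ prob·payoff / R^6 = 0.301050 / 1.194052 = 0.2521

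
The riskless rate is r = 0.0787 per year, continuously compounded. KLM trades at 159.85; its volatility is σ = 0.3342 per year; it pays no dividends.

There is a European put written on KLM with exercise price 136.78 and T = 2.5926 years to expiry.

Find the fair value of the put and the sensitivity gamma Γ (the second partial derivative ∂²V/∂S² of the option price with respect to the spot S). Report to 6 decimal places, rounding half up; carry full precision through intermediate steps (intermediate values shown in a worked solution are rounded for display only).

σ√T = 0.3342·√2.5926 = 0.538114
d₁ = (ln(S/K) + (r+σ²/2)T) / (σ√T) = (ln(159.85/136.78) + (0.0787+0.3342²/2)·2.5926) / 0.538114 = (0.155862 + 0.348821) / 0.538114 = 0.937874
d₂ = d₁ − σ√T = 0.937874 − 0.538114 = 0.399760
e^{−rT} = 0.815432
N(−d₁) = 0.174155,  N(−d₂) = 0.344667
Put price V = K·e^{−rT}·N(−d₂) − S·N(−d₁) = 38.442307 − 27.838614 = 10.603693
φ(d₁) = (1/√(2π))·e^{−d₁²/2} = 0.256984
Γ = φ(d₁) / (S·σ·√T) = 0.002988

price = 10.603693
Γ = 0.002988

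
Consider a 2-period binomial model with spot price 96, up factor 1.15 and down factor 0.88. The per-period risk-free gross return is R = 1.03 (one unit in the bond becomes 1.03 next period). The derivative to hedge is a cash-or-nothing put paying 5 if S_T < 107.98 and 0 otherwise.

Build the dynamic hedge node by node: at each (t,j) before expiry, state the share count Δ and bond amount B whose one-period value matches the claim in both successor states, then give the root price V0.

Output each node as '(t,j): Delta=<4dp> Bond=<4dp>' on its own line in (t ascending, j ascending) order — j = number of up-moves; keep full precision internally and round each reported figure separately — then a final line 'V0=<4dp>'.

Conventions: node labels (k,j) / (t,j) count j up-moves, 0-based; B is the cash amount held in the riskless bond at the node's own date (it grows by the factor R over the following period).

No-arbitrage ⇒ martingale measure with p* = (R−d)/(u−d) = 0.5556.
At maturity the claim pays: V(2,0)=5.0000, V(2,1)=5.0000, V(2,2)=0.0000
  t=1,j=0: stock 84.4800 → up 97.1520 (V=5.0000), down 74.3424 (V=5.0000). Price 4.8544; hedge Δ=0.0000, bond B=4.8544.
  t=1,j=1: stock 110.4000 → up 126.9600 (V=0.0000), down 97.1520 (V=5.0000). Price 2.1575; hedge Δ=-0.1677, bond B=20.6760.
  t=0,j=0: stock 96.0000 → up 110.4000 (V=2.1575), down 84.4800 (V=4.8544). Price 3.2584; hedge Δ=-0.1040, bond B=13.2468.
Sanity check at the root: Δ(0,0)·S0 + B(0,0) reproduces V0 = 3.2584.

(0,0): Delta=-0.1040 Bond=13.2468
(1,0): Delta=0.0000 Bond=4.8544
(1,1): Delta=-0.1677 Bond=20.6760
V0=3.2584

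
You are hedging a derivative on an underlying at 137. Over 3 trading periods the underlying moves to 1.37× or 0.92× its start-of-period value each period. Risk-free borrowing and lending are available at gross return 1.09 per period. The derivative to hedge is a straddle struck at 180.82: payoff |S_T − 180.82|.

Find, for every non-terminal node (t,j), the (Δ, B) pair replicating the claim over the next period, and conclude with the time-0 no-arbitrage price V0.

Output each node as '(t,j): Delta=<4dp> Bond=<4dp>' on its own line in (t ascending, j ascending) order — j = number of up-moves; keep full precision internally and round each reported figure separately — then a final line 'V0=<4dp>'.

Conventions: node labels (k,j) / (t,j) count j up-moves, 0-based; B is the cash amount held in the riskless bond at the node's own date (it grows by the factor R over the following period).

(0,0): Delta=0.1665 Bond=17.0278
(1,0): Delta=-0.3187 Bond=79.7172
(1,1): Delta=0.7032 Bond=-82.1686
(2,0): Delta=-1.0000 Bond=165.8899
(2,1): Delta=0.4348 Bond=-43.2229
(2,2): Delta=1.0000 Bond=-165.8899
V0=39.8370

Since d<R<u, set p* = (R−d)/(u−d) = 0.3778; price each node as the discounted p*-expectation of its children.
Expiry values: V(3,0)=74.1397, V(3,1)=21.9592, V(3,2)=55.7445, V(3,3)=171.4554
Node (2,0) S=115.9568: V=(p*·21.9592+(1−p*)·74.1397)/1.09=49.9331; Δ=(21.9592−74.1397)/(158.8608−106.6803)=-1.0000; B=V−Δ·S=165.8899
Node (2,1) S=172.6748: V=(p*·55.7445+(1−p*)·21.9592)/1.09=31.8555; Δ=(55.7445−21.9592)/(236.5645−158.8608)=0.4348; B=V−Δ·S=-43.2229
Node (2,2) S=257.1353: V=(p*·171.4554+(1−p*)·55.7445)/1.09=91.2454; Δ=(171.4554−55.7445)/(352.2754−236.5645)=1.0000; B=V−Δ·S=-165.8899
Node (1,0) S=126.0400: V=(p*·31.8555+(1−p*)·49.9331)/1.09=39.5448; Δ=(31.8555−49.9331)/(172.6748−115.9568)=-0.3187; B=V−Δ·S=79.7172
Node (1,1) S=187.6900: V=(p*·91.2454+(1−p*)·31.8555)/1.09=49.8089; Δ=(91.2454−31.8555)/(257.1353−172.6748)=0.7032; B=V−Δ·S=-82.1686
Node (0,0) S=137.0000: V=(p*·49.8089+(1−p*)·39.5448)/1.09=39.8370; Δ=(49.8089−39.5448)/(187.6900−126.0400)=0.1665; B=V−Δ·S=17.0278
Verification: the root portfolio costs Δ(0,0)·S0 + B(0,0) = 39.8370, matching V0.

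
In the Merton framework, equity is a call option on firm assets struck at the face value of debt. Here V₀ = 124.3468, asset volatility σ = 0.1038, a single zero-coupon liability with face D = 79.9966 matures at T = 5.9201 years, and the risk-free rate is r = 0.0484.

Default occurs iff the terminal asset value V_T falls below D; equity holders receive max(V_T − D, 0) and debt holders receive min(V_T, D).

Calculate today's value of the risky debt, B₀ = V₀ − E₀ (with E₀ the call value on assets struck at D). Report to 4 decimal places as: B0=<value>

B0=60.0539

Equity is a call on the firm's assets struck at D = 79.9966:
d₁ = [ln(V₀/D) + (r + σ²/2)T] / (σ√T)
   = [ln(124.3468/79.9966) + (0.0484 + 0.5·0.1038²)·5.9201] / (0.1038·√5.9201)
   = [0.441090 + 0.318426] / 0.252558 = 3.007288
d₂ = d₁ − σ√T = 3.007288 − 0.252558 = 2.754730
N(d₁) = 0.998682,  N(d₂) = 0.997063,  e^(−rT) = 0.750862
E₀ = V₀·N(d₁) − D·e^(−rT)·N(d₂)
   = 124.3468·0.998682 − 79.9966·0.750862·0.997063 = 64.292894
B₀ = V₀ − E₀ = 124.3468 − 64.292894 = 60.053906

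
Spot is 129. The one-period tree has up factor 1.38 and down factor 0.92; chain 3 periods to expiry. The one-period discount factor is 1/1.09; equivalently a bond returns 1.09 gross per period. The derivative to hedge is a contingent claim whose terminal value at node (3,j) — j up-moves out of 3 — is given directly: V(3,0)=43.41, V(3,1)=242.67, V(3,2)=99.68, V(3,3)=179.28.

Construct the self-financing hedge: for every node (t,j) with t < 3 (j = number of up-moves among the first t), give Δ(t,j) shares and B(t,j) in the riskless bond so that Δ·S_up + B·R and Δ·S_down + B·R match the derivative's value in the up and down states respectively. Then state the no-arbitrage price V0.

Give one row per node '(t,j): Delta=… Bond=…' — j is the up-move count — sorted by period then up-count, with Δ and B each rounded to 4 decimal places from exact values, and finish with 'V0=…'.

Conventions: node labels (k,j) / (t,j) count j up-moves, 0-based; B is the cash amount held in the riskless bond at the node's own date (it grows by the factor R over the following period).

(0,0): Delta=0.3324 Bond=74.9558
(1,0): Delta=1.2230 Bond=-23.9904
(1,1): Delta=-0.6804 Bond=262.0005
(2,0): Delta=3.9673 Bond=-325.7890
(2,1): Delta=-1.8980 Bond=485.0000
(2,2): Delta=0.7044 Bond=-54.6055
V0=117.8405

Risk-neutral probability p* = (R−d)/(u−d) = (1.09−0.92)/(1.38−0.92) = 0.3696.
At maturity the claim pays: V(3,0)=43.4100, V(3,1)=242.6700, V(3,2)=99.6800, V(3,3)=179.2800
  t=2,j=0: stock 109.1856 → up 150.6761 (V=242.6700), down 100.4508 (V=43.4100). Price 107.3849; hedge Δ=3.9673, bond B=-325.7890.
  t=2,j=1: stock 163.7784 → up 226.0142 (V=99.6800), down 150.6761 (V=242.6700). Price 174.1522; hedge Δ=-1.8980, bond B=485.0000.
  t=2,j=2: stock 245.6676 → up 339.0213 (V=179.2800), down 226.0142 (V=99.6800). Price 118.4380; hedge Δ=0.7044, bond B=-54.6055.
  t=1,j=0: stock 118.6800 → up 163.7784 (V=174.1522), down 109.1856 (V=107.3849). Price 121.1558; hedge Δ=1.2230, bond B=-23.9904.
  t=1,j=1: stock 178.0200 → up 245.6676 (V=118.4380), down 163.7784 (V=174.1522). Price 140.8827; hedge Δ=-0.6804, bond B=262.0005.
  t=0,j=0: stock 129.0000 → up 178.0200 (V=140.8827), down 118.6800 (V=121.1558). Price 117.8405; hedge Δ=0.3324, bond B=74.9558.
Verification: the root portfolio costs Δ(0,0)·S0 + B(0,0) = 117.8405, matching V0.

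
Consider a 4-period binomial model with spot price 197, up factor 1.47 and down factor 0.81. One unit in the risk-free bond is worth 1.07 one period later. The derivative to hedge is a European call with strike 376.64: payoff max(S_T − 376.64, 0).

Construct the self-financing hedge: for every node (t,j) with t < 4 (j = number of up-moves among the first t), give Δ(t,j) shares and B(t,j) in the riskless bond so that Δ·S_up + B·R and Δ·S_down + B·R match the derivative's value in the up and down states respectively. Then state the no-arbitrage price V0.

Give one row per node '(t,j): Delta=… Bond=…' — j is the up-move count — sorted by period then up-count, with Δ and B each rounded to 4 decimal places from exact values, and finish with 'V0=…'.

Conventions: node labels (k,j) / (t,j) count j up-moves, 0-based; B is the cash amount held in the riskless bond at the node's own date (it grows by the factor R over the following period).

Risk-neutral probability p* = (R−d)/(u−d) = (1.07−0.81)/(1.47−0.81) = 0.3939.
At maturity the claim pays: V(4,0)=0.0000, V(4,1)=0.0000, V(4,2)=0.0000, V(4,3)=130.2378, V(4,4)=543.2493
  t=3,j=0: stock 104.6939 → up 153.9000 (V=0.0000), down 84.8020 (V=0.0000). Price 0.0000; hedge Δ=0.0000, bond B=0.0000.
  t=3,j=1: stock 190.0000 → up 279.3000 (V=0.0000), down 153.9000 (V=0.0000). Price 0.0000; hedge Δ=0.0000, bond B=0.0000.
  t=3,j=2: stock 344.8148 → up 506.8778 (V=130.2378), down 279.3000 (V=0.0000). Price 47.9493; hedge Δ=0.5723, bond B=-149.3806.
  t=3,j=3: stock 625.7750 → up 919.8893 (V=543.2493), down 506.8778 (V=130.2378). Price 273.7750; hedge Δ=1.0000, bond B=-352.0000.
  t=2,j=0: stock 129.2517 → up 190.0000 (V=0.0000), down 104.6939 (V=0.0000). Price 0.0000; hedge Δ=0.0000, bond B=0.0000.
  t=2,j=1: stock 234.5679 → up 344.8148 (V=47.9493), down 190.0000 (V=0.0000). Price 17.6534; hedge Δ=0.3097, bond B=-54.9971.
  t=2,j=2: stock 425.6973 → up 625.7750 (V=273.7750), down 344.8148 (V=47.9493). Price 127.9542; hedge Δ=0.8038, bond B=-214.2060.
  t=1,j=0: stock 159.5700 → up 234.5679 (V=17.6534), down 129.2517 (V=0.0000). Price 6.4994; hedge Δ=0.1676, bond B=-20.2482.
  t=1,j=1: stock 289.5900 → up 425.6973 (V=127.9542), down 234.5679 (V=17.6534). Price 57.1077; hedge Δ=0.5771, bond B=-110.0147.
  t=0,j=0: stock 197.0000 → up 289.5900 (V=57.1077), down 159.5700 (V=6.4994). Price 24.7065; hedge Δ=0.3892, bond B=-51.9727.
Sanity check at the root: Δ(0,0)·S0 + B(0,0) reproduces V0 = 24.7065.

(0,0): Delta=0.3892 Bond=-51.9727
(1,0): Delta=0.1676 Bond=-20.2482
(1,1): Delta=0.5771 Bond=-110.0147
(2,0): Delta=0.0000 Bond=0.0000
(2,1): Delta=0.3097 Bond=-54.9971
(2,2): Delta=0.8038 Bond=-214.2060
(3,0): Delta=0.0000 Bond=0.0000
(3,1): Delta=0.0000 Bond=0.0000
(3,2): Delta=0.5723 Bond=-149.3806
(3,3): Delta=1.0000 Bond=-352.0000
V0=24.7065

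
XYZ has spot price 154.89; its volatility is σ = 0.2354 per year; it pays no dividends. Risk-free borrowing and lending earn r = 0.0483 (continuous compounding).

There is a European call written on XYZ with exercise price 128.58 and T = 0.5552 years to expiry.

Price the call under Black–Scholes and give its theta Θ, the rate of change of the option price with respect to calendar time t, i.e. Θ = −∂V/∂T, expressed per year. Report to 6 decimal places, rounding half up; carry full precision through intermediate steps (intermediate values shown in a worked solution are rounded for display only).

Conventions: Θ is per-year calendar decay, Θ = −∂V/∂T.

σ√T = 0.2354·√0.5552 = 0.175401
d₁ = (ln(S/K) + (r+σ²/2)T) / (σ√T) = (ln(154.89/128.58) + (0.0483+0.2354²/2)·0.5552) / 0.175401 = (0.186164 + 0.042199) / 0.175401 = 1.301949
d₂ = d₁ − σ√T = 1.301949 − 0.175401 = 1.126549
e^{−rT} = 0.973540
N(d₁) = 0.903533,  N(d₂) = 0.870033
Call price V = S·N(d₁) − K·e^{−rT}·N(d₂) = 139.948250 − 108.908858 = 31.039392
φ(d₁) = (1/√(2π))·e^{−d₁²/2} = 0.170935
Θ = −S·φ(d₁)·σ/(2√T) − r·K·e^{−rT}·N(d₂) = −4.182201 − 5.260298 = -9.442499

price = 31.039392
Θ = -9.442499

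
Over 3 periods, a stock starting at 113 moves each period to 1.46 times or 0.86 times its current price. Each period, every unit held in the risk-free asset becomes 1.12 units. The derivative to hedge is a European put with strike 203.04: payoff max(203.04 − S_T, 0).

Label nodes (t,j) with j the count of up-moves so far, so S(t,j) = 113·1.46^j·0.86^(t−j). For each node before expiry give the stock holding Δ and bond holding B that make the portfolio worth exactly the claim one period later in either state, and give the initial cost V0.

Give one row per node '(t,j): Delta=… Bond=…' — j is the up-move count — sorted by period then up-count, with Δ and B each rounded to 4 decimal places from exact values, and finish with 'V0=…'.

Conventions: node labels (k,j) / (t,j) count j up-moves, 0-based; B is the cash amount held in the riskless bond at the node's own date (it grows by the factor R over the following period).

Since d<R<u, set p* = (R−d)/(u−d) = 0.4333; price each node as the discounted p*-expectation of its children.
At maturity the claim pays: V(3,0)=131.1657, V(3,1)=81.0208, V(3,2)=0.0000, V(3,3)=0.0000
Node (2,0) S=83.5748: V=(p*·81.0208+(1−p*)·131.1657)/1.12=97.7109; Δ=(81.0208−131.1657)/(122.0192−71.8743)=-1.0000; B=V−Δ·S=181.2857
Node (2,1) S=141.8828: V=(p*·0.0000+(1−p*)·81.0208)/1.12=40.9927; Δ=(0.0000−81.0208)/(207.1489−122.0192)=-0.9517; B=V−Δ·S=176.0273
Node (2,2) S=240.8708: V=(p*·0.0000+(1−p*)·0.0000)/1.12=0.0000; Δ=(0.0000−0.0000)/(351.6714−207.1489)=0.0000; B=V−Δ·S=0.0000
Node (1,0) S=97.1800: V=(p*·40.9927+(1−p*)·97.7109)/1.12=65.2973; Δ=(40.9927−97.7109)/(141.8828−83.5748)=-0.9727; B=V−Δ·S=159.8277
Node (1,1) S=164.9800: V=(p*·0.0000+(1−p*)·40.9927)/1.12=20.7403; Δ=(0.0000−40.9927)/(240.8708−141.8828)=-0.4141; B=V−Δ·S=89.0614
Node (0,0) S=113.0000: V=(p*·20.7403+(1−p*)·65.2973)/1.12=41.0619; Δ=(20.7403−65.2973)/(164.9800−97.1800)=-0.6572; B=V−Δ·S=115.3235
Check: Δ(0,0)·S0 + B(0,0) = 41.0619 = V0.

(0,0): Delta=-0.6572 Bond=115.3235
(1,0): Delta=-0.9727 Bond=159.8277
(1,1): Delta=-0.4141 Bond=89.0614
(2,0): Delta=-1.0000 Bond=181.2857
(2,1): Delta=-0.9517 Bond=176.0273
(2,2): Delta=0.0000 Bond=0.0000
V0=41.0619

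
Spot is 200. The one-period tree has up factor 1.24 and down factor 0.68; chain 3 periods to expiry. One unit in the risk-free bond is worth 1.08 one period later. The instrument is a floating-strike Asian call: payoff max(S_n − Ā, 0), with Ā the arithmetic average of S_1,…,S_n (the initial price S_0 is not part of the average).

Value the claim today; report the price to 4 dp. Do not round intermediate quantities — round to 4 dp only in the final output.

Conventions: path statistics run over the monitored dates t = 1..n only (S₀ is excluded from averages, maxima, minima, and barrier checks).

price = 24.4301

Set p* = 0.7143 (from d < R < u); the path-dependent value is the discounted p*-expectation over all price paths.
Enumerate all 2^3 = 8 price paths (U = up ×1.24, D = down ×0.68); each path with k up-moves has probability p*^k·(1−p*)^(3−k).
DDD: Ā=97.1221, payoff=0.0000, prob=0.023324
UDD: Ā=177.1051, payoff=0.0000, prob=0.058309
DUD: Ā=139.7717, payoff=0.0000, prob=0.058309
UUD: Ā=254.8779, payoff=0.0000, prob=0.145773
DDU: Ā=114.3851, payoff=0.2901, prob=0.058309
UDU: Ā=208.5845, payoff=0.5291, prob=0.145773
DUU: Ā=171.2512, payoff=37.8624, prob=0.145773
UUU: Ā=312.2816, payoff=69.0432, prob=0.364431
Price = Σ prob·payoff / R^3 = 30.774857 / 1.259712 = 24.4301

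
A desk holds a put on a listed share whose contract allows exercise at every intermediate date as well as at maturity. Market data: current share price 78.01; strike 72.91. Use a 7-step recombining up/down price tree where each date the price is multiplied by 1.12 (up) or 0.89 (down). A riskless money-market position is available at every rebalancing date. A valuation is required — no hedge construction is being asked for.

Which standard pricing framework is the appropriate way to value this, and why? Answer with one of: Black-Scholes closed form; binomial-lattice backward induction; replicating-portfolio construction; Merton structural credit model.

Key observation: an American put (K = 72.91, S₀ = 78.01) on a 7-date tree has no closed form — the optimal stopping decision is embedded and must be resolved recursively from expiry.

framework: binomial-lattice backward induction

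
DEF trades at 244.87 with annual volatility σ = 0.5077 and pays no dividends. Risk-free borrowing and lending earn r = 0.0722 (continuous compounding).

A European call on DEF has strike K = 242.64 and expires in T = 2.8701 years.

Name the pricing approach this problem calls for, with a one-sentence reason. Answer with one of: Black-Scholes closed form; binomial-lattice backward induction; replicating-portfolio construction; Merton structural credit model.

framework: Black-Scholes closed form

Key observation: the strike-242.64 call on DEF is European-exercise on a continuously-modelled lognormal underlying, so its value is a single closed-form evaluation.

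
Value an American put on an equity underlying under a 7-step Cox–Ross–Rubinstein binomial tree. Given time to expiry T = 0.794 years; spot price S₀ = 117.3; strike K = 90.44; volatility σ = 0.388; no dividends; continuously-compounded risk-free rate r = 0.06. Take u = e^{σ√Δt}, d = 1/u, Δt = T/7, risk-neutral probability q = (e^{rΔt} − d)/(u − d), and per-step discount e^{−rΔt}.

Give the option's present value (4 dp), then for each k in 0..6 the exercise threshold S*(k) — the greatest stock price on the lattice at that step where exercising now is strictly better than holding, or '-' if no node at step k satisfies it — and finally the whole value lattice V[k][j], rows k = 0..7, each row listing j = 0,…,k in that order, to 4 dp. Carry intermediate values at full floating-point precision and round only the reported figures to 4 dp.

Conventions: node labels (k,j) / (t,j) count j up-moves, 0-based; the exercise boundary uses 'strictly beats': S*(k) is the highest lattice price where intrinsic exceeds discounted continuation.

Δt=0.11343  u=1.13960  d=0.87750  q=0.49343  discount=0.99322
step 7 (expiry): payoffs max(K−S,0) = 43.4465 29.4104 11.1819 0.0000 0.0000 0.0000 0.0000 0.0000
step 6: (k=6,j=0): S=53.5536, K−S=36.8864, hold=36.2729 ⇒ V=36.8864 exercise | (k=6,j=1): S=69.5492, K−S=20.8908, hold=20.2774 ⇒ V=20.8908 exercise | (k=6,j=2): S=90.3223, K−S=0.1177, hold=5.6260 ⇒ V=5.6260 continue | (k=6,j=3): S=117.3000, K−S=0.0000, hold=0.0000 ⇒ V=0.0000 continue | (k=6,j=4): S=152.3355, K−S=0.0000, hold=0.0000 ⇒ V=0.0000 continue | (k=6,j=5): S=197.8354, K−S=0.0000, hold=0.0000 ⇒ V=0.0000 continue | (k=6,j=6): S=256.9253, K−S=0.0000, hold=0.0000 ⇒ V=0.0000 continue  boundary S*=69.5492
step 5: (k=5,j=0): S=61.0296, K−S=29.4104, hold=28.7970 ⇒ V=29.4104 exercise | (k=5,j=1): S=79.2581, K−S=11.1819, hold=13.2680 ⇒ V=13.2680 continue | (k=5,j=2): S=102.9311, K−S=0.0000, hold=2.8306 ⇒ V=2.8306 continue | (k=5,j=3): S=133.6748, K−S=0.0000, hold=0.0000 ⇒ V=0.0000 continue | (k=5,j=4): S=173.6011, K−S=0.0000, hold=0.0000 ⇒ V=0.0000 continue | (k=5,j=5): S=225.4527, K−S=0.0000, hold=0.0000 ⇒ V=0.0000 continue  boundary S*=61.0296
step 4: (k=4,j=0): S=69.5492, K−S=20.8908, hold=21.2998 ⇒ V=21.2998 continue | (k=4,j=1): S=90.3223, K−S=0.1177, hold=8.0628 ⇒ V=8.0628 continue | (k=4,j=2): S=117.3000, K−S=0.0000, hold=1.4242 ⇒ V=1.4242 continue | (k=4,j=3): S=152.3355, K−S=0.0000, hold=0.0000 ⇒ V=0.0000 continue | (k=4,j=4): S=197.8354, K−S=0.0000, hold=0.0000 ⇒ V=0.0000 continue  boundary S*=-
step 3: (k=3,j=0): S=79.2581, K−S=11.1819, hold=14.6680 ⇒ V=14.6680 continue | (k=3,j=1): S=102.9311, K−S=0.0000, hold=4.7546 ⇒ V=4.7546 continue | (k=3,j=2): S=133.6748, K−S=0.0000, hold=0.7165 ⇒ V=0.7165 continue | (k=3,j=3): S=173.6011, K−S=0.0000, hold=0.0000 ⇒ V=0.0000 continue  boundary S*=-
step 2: (k=2,j=0): S=90.3223, K−S=0.1177, hold=9.7101 ⇒ V=9.7101 continue | (k=2,j=1): S=117.3000, K−S=0.0000, hold=2.7434 ⇒ V=2.7434 continue | (k=2,j=2): S=152.3355, K−S=0.0000, hold=0.3605 ⇒ V=0.3605 continue  boundary S*=-
step 1: (k=1,j=0): S=102.9311, K−S=0.0000, hold=6.2300 ⇒ V=6.2300 continue | (k=1,j=1): S=133.6748, K−S=0.0000, hold=1.5570 ⇒ V=1.5570 continue  boundary S*=-
step 0: (k=0,j=0): S=117.3000, K−S=0.0000, hold=3.8975 ⇒ V=3.8975 continue  boundary S*=-

price = 3.8975
boundary = - - - - - 61.0296 69.5492
tree:
3.8975
6.2300 1.5570
9.7101 2.7434 0.3605
14.6680 4.7546 0.7165 0.0000
21.2998 8.0628 1.4242 0.0000 0.0000
29.4104 13.2680 2.8306 0.0000 0.0000 0.0000
36.8864 20.8908 5.6260 0.0000 0.0000 0.0000 0.0000
43.4465 29.4104 11.1819 0.0000 0.0000 0.0000 0.0000 0.0000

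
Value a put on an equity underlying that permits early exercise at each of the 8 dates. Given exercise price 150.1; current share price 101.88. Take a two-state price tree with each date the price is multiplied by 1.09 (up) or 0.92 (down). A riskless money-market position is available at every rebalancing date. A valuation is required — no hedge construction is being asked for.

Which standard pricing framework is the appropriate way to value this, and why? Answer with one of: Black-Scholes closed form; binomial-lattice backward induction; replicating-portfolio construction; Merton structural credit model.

framework: binomial-lattice backward induction

Key observation: the defining feature is the embedded early-exercise option across 8 discrete dates on the spot-101.88 tree; pricing the strike-150.1 put means working backward with an exercise test at every node.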